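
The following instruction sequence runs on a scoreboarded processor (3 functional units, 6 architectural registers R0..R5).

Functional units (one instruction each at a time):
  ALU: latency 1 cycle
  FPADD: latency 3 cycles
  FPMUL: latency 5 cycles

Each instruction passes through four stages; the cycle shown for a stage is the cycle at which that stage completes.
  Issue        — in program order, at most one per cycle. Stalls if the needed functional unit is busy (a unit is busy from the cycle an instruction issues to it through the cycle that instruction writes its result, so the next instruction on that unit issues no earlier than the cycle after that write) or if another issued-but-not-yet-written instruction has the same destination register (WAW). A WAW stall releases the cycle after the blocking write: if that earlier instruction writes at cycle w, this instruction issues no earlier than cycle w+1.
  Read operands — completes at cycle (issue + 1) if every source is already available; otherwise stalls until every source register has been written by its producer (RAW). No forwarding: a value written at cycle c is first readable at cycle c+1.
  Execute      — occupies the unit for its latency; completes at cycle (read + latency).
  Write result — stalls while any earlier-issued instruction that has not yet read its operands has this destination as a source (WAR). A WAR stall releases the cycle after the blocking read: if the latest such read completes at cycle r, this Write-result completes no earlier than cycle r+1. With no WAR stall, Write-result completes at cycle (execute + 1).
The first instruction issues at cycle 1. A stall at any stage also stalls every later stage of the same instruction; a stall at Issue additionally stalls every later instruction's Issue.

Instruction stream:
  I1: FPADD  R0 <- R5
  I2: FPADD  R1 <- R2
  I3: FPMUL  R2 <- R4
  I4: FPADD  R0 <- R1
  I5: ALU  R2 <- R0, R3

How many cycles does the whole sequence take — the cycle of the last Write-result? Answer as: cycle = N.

[I1] 1/2/5/6
[I2] 7/8/11/12  (struct: FPADD busy until I1 writes@6)
[I3] 8/9/14/15
[I4] 13/14/17/18  (struct: FPADD busy until I2 writes@12)
[I5] 16/19/20/21  (WAW R2: wait I3 write@15; RAW R0: wait I4 write@18)

cycle = 21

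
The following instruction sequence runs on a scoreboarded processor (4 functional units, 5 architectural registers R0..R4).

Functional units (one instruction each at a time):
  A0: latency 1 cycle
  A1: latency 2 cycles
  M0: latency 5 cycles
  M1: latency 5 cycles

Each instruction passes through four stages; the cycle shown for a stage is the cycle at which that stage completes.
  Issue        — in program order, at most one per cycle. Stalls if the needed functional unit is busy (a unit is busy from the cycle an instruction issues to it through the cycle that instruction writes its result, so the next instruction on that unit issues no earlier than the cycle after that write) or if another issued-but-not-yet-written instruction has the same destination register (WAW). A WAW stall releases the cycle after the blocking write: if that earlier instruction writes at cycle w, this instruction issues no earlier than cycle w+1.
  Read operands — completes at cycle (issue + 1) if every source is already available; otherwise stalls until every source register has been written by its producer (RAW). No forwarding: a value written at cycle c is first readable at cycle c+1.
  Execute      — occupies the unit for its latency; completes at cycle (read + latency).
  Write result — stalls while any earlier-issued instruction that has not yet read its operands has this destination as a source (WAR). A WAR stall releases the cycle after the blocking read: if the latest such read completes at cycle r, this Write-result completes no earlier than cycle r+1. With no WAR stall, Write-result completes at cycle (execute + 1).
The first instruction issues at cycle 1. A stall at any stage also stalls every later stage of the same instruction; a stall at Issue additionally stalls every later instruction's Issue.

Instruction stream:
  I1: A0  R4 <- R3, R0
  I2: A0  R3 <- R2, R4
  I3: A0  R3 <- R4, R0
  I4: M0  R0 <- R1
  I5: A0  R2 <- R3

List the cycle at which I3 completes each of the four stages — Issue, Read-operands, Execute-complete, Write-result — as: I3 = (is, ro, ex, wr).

I3 = (9, 10, 11, 12)

cycle 1: I1→A0
cycle 2: I1 RO
cycle 3: I1 EX
cycle 4: I1 WR R4
cycle 5: I2→A0
cycle 6: I2 RO
cycle 7: I2 EX
cycle 8: I2 WR R3
cycle 9: I3→A0
cycle 10: I3 RO · I4→M0
cycle 11: I3 EX · I4 RO
cycle 12: I3 WR R3
cycle 13: I5→A0
cycle 14: I5 RO
cycle 15: I5 EX
cycle 16: I4 EX · I5 WR R2
cycle 17: I4 WR R0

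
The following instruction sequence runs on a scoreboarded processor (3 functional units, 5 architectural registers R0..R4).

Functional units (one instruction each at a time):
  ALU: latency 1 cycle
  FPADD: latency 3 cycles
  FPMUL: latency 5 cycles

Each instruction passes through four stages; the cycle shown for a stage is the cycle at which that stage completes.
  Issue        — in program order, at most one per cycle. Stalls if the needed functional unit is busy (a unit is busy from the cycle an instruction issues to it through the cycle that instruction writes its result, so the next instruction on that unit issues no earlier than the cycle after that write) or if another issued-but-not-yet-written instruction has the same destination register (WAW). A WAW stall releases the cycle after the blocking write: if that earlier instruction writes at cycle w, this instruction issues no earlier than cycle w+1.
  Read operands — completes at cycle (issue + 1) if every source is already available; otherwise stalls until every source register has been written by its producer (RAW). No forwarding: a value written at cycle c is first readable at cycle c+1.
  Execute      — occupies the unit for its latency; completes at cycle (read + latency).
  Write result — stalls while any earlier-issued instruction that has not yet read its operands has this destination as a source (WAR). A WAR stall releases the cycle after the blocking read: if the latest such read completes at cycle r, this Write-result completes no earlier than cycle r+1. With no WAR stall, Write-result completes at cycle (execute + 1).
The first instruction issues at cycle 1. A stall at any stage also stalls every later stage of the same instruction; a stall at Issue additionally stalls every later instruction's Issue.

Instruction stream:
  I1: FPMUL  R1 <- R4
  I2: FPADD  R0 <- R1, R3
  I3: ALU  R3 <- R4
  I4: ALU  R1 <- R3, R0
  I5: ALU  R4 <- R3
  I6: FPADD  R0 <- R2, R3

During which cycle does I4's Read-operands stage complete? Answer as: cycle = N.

[I1] 1/2/7/8
[I2] 2/9/12/13  (RAW R1: wait I1 write@8)
[I3] 3/4/5/10  (WAR R3: wait I2 read@9)
[I4] 11/14/15/16  (struct: ALU busy until I3 writes@10; RAW R0: wait I2 write@13)
[I5] 17/18/19/20  (struct: ALU busy until I4 writes@16)
[I6] 18/19/22/23

cycle = 14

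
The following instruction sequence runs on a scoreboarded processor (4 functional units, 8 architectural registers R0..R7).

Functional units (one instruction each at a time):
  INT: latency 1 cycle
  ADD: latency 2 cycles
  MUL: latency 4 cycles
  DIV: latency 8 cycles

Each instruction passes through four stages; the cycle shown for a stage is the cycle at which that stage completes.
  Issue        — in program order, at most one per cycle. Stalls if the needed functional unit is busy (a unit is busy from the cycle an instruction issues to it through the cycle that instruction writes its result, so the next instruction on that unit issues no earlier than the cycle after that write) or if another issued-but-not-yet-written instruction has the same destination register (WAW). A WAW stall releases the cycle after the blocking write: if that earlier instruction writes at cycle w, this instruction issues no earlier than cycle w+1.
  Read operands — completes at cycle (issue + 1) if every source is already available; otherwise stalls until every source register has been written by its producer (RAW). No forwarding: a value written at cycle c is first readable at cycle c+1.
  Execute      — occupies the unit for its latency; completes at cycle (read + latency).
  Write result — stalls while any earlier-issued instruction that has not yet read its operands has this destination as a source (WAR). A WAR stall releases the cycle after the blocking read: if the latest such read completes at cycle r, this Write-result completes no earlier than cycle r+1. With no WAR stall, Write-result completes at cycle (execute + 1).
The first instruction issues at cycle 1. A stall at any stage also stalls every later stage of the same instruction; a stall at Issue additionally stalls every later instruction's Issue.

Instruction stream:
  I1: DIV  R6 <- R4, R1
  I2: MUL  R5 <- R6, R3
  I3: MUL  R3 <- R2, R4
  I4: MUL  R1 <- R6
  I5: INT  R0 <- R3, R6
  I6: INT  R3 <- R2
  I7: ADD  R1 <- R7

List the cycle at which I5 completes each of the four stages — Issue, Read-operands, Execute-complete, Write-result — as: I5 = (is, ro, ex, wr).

I5 = (26, 27, 28, 29)

1) issue 1, read 2, done 10, write 11
2) issue 2, read 12, done 16, write 17  <RAW R6: wait I1 write@11>
3) issue 18, read 19, done 23, write 24  <struct: MUL busy until I2 writes@17>
4) issue 25, read 26, done 30, write 31  <struct: MUL busy until I3 writes@24>
5) issue 26, read 27, done 28, write 29
6) issue 30, read 31, done 32, write 33  <struct: INT busy until I5 writes@29>
7) issue 32, read 33, done 35, write 36  <WAW R1: wait I4 write@31>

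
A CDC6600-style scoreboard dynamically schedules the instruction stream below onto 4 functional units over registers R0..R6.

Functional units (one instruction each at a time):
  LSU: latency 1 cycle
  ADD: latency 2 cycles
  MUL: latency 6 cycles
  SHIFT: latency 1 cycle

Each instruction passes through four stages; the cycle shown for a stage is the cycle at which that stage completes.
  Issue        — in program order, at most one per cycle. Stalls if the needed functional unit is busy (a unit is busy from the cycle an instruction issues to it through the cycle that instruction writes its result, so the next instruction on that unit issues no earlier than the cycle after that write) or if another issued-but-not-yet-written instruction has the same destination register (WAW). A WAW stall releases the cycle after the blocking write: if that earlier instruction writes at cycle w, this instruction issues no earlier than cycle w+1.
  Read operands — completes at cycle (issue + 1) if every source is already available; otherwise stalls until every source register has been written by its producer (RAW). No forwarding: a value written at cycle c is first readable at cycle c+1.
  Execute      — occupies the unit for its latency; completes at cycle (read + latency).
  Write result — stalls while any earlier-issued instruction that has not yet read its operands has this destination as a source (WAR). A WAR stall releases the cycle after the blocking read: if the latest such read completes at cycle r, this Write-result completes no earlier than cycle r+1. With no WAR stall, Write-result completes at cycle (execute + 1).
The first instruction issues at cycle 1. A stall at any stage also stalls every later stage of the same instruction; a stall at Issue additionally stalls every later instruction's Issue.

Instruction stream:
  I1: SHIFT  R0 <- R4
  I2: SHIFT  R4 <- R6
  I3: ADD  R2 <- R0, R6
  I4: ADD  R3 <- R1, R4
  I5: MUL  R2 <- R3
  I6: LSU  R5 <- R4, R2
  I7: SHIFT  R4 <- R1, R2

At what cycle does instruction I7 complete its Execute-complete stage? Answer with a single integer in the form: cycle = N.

cycle 1: I1 dispatched to SHIFT
cycle 2: I1 operands ready
cycle 3: I1 complete
cycle 4: R0←I1
cycle 5: I2 dispatched to SHIFT
cycle 6: I2 operands ready; I3 dispatched to ADD
cycle 7: I2 complete; I3 operands ready
cycle 8: R4←I2
cycle 9: I3 complete
cycle 10: R2←I3
cycle 11: I4 dispatched to ADD
cycle 12: I4 operands ready; I5 dispatched to MUL
cycle 13: I6 dispatched to LSU
cycle 14: I4 complete; I7 dispatched to SHIFT
cycle 15: R3←I4
cycle 16: I5 operands ready
cycle 22: I5 complete
cycle 23: R2←I5
cycle 24: I6 operands ready; I7 operands ready
cycle 25: I6 complete; I7 complete
cycle 26: R5←I6; R4←I7

cycle = 25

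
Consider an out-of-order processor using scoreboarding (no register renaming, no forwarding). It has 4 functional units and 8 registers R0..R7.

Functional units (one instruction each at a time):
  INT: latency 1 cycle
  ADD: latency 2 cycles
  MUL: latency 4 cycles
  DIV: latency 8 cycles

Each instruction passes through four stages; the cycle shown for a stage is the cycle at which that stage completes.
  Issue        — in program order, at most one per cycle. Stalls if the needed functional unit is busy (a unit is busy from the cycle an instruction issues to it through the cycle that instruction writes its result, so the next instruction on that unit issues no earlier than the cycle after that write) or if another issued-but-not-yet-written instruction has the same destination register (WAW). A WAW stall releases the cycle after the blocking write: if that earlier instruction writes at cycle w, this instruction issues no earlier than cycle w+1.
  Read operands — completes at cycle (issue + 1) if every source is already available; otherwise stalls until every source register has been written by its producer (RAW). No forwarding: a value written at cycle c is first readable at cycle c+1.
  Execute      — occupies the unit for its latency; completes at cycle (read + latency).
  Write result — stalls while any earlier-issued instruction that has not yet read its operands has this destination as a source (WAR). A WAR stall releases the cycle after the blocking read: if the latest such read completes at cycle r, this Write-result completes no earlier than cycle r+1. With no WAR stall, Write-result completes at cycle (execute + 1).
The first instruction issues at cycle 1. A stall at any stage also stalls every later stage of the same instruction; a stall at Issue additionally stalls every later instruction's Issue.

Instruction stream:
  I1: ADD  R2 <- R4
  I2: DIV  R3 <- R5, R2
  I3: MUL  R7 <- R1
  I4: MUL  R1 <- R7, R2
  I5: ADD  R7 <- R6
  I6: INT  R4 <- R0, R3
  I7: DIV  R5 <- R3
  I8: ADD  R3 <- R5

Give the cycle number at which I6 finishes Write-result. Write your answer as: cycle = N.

cycle = 18

[1] I1 issues→ADD
[2] I1 reads; I2 issues→DIV
[3] I3 issues→MUL
[4] I1 exec-done; I3 reads
[5] I1 writes R2
[6] I2 reads
[8] I3 exec-done
[9] I3 writes R7
[10] I4 issues→MUL
[11] I4 reads; I5 issues→ADD
[12] I5 reads; I6 issues→INT
[14] I2 exec-done; I5 exec-done
[15] I2 writes R3; I4 exec-done; I5 writes R7
[16] I4 writes R1; I6 reads; I7 issues→DIV
[17] I6 exec-done; I7 reads; I8 issues→ADD
[18] I6 writes R4
[25] I7 exec-done
[26] I7 writes R5
[27] I8 reads
[29] I8 exec-done
[30] I8 writes R3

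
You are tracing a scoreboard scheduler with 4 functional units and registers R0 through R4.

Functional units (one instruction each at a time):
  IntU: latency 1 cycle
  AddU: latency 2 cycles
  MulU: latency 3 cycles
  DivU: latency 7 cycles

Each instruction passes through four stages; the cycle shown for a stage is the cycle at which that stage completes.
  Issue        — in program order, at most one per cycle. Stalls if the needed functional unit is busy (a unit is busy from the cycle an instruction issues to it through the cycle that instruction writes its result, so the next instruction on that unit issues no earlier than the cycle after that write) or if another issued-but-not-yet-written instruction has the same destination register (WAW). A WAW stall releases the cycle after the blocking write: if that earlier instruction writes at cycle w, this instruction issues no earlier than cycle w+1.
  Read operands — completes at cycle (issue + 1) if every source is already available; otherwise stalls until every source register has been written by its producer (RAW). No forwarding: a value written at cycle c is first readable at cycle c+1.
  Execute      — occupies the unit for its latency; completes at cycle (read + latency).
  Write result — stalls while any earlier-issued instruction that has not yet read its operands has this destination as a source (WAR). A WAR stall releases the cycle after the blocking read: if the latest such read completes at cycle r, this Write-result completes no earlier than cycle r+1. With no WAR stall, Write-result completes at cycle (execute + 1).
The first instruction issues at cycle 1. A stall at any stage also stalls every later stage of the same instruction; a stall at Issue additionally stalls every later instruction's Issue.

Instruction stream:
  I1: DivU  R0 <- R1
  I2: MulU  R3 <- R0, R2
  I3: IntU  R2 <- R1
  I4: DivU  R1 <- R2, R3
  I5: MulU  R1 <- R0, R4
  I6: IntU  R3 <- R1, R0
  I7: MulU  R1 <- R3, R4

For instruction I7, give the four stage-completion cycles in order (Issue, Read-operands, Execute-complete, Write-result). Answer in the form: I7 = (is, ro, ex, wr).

I7 = (31, 34, 37, 38)

  I1 | 1 | 2 | 9 | 10
  I2 | 2 | 11 | 14 | 15   RAW R0: wait I1 write@10
  I3 | 3 | 4 | 5 | 12   WAR R2: wait I2 read@11
  I4 | 11 | 16 | 23 | 24   struct: DivU busy until I1 writes@10 · RAW R3: wait I2 write@15
  I5 | 25 | 26 | 29 | 30   WAW R1: wait I4 write@24
  I6 | 26 | 31 | 32 | 33   RAW R1: wait I5 write@30
  I7 | 31 | 34 | 37 | 38   struct: MulU busy until I5 writes@30 · RAW R3: wait I6 write@33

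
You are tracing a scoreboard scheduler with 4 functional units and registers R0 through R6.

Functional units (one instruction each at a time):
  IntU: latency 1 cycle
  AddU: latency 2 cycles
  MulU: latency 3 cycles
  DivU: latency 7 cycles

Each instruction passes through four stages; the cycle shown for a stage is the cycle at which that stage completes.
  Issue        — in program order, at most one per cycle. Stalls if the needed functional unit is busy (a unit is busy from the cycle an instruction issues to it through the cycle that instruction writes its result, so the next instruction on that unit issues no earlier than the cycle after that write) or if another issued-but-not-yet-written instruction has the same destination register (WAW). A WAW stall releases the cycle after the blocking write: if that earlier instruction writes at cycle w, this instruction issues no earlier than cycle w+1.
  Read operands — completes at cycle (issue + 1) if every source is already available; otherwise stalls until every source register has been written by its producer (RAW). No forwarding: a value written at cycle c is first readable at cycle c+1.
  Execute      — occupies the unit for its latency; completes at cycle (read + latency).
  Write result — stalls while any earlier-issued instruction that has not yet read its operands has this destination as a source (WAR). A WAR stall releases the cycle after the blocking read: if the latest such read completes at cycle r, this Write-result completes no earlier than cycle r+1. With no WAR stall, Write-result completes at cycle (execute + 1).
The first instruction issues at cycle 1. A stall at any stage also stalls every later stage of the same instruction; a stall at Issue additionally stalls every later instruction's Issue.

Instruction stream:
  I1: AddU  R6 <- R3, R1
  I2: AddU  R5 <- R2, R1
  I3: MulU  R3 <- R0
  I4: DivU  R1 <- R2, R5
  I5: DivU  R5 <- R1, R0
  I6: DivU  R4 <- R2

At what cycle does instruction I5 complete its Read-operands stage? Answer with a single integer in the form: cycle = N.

cycle = 21

[I1] 1/2/4/5
[I2] 6/7/9/10  (struct: AddU busy until I1 writes@5)
[I3] 7/8/11/12
[I4] 8/11/18/19  (RAW R5: wait I2 write@10)
[I5] 20/21/28/29  (struct: DivU busy until I4 writes@19)
[I6] 30/31/38/39  (struct: DivU busy until I5 writes@29)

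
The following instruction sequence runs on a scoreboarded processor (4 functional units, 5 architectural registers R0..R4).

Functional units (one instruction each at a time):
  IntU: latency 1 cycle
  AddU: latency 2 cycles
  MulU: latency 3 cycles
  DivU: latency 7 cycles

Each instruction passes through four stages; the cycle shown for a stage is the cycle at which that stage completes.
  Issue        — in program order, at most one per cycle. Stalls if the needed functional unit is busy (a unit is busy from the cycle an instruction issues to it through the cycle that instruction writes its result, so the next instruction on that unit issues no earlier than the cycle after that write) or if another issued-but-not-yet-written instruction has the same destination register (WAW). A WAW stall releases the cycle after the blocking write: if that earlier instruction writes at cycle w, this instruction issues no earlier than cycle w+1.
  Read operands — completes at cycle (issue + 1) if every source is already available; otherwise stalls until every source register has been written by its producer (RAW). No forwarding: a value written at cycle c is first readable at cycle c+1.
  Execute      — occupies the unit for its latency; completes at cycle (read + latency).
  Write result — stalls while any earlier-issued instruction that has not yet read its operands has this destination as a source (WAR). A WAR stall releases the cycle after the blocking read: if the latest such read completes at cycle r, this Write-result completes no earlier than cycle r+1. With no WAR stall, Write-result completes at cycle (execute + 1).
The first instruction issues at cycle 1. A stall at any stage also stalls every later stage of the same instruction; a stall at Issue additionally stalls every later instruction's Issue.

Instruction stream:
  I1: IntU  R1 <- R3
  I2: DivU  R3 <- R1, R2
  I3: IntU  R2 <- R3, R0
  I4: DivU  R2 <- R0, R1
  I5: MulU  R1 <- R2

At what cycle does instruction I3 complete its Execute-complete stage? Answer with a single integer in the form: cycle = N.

I1: IS=1 RO=2 EX=3 WR=4
I2: IS=2 RO=5 EX=12 WR=13  [RAW R1: wait I1 write@4]
I3: IS=5 RO=14 EX=15 WR=16  [struct: IntU busy until I1 writes@4; RAW R3: wait I2 write@13]
I4: IS=17 RO=18 EX=25 WR=26  [WAW R2: wait I3 write@16]
I5: IS=18 RO=27 EX=30 WR=31  [RAW R2: wait I4 write@26]

cycle = 15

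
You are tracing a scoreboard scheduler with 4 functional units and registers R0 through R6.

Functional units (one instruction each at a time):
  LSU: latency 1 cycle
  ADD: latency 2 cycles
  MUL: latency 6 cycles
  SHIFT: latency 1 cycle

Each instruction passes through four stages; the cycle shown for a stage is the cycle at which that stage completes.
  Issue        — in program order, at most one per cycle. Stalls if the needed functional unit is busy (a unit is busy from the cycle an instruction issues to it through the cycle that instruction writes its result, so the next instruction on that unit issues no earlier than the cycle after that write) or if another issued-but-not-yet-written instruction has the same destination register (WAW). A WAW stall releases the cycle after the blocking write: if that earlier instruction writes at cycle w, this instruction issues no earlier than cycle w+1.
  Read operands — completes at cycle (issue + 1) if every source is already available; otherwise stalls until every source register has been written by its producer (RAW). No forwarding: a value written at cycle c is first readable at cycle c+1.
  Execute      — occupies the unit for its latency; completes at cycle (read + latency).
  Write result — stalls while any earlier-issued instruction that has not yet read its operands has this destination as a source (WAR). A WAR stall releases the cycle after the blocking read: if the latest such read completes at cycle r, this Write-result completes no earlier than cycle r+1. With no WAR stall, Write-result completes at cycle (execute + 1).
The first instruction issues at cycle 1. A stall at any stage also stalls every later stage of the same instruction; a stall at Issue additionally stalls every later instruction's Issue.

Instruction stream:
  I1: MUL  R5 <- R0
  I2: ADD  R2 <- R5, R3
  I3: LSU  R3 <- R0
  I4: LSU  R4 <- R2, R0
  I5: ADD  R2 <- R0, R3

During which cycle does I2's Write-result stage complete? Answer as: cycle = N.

cycle = 13

t=1  I1 dispatched to MUL
t=2  I1 operands ready | I2 dispatched to ADD
t=3  I3 dispatched to LSU
t=4  I3 operands ready
t=5  I3 complete
t=8  I1 complete
t=9  R5←I1
t=10  I2 operands ready
t=11  R3←I3
t=12  I2 complete | I4 dispatched to LSU
t=13  R2←I2
t=14  I4 operands ready | I5 dispatched to ADD
t=15  I4 complete | I5 operands ready
t=16  R4←I4
t=17  I5 complete
t=18  R2←I5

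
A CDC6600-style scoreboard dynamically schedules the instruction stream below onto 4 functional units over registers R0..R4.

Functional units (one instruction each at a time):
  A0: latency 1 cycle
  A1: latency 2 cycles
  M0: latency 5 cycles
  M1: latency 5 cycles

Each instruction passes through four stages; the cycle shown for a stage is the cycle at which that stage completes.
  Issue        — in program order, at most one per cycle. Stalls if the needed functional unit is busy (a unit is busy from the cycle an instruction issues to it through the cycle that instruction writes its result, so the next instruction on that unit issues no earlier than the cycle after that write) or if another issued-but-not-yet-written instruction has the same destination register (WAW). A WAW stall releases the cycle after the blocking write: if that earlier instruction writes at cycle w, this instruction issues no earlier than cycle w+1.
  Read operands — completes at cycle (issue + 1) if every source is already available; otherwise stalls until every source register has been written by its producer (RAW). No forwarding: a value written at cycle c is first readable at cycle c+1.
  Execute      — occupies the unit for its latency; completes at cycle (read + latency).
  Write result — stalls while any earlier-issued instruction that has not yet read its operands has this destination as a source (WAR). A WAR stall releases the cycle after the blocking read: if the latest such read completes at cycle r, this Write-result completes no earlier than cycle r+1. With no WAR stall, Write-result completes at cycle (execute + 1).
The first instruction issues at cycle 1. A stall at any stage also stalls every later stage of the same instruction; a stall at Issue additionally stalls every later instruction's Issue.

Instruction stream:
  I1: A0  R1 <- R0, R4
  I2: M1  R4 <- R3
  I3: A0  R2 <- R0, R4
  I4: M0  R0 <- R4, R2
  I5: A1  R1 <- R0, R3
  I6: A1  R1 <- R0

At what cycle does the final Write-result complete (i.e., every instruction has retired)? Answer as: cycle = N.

cycle = 28

  I1 | 1 | 2 | 3 | 4
  I2 | 2 | 3 | 8 | 9
  I3 | 5 | 10 | 11 | 12   struct: A0 busy until I1 writes@4 · RAW R4: wait I2 write@9
  I4 | 6 | 13 | 18 | 19   RAW R2: wait I3 write@12
  I5 | 7 | 20 | 22 | 23   RAW R0: wait I4 write@19
  I6 | 24 | 25 | 27 | 28   struct: A1 busy until I5 writes@23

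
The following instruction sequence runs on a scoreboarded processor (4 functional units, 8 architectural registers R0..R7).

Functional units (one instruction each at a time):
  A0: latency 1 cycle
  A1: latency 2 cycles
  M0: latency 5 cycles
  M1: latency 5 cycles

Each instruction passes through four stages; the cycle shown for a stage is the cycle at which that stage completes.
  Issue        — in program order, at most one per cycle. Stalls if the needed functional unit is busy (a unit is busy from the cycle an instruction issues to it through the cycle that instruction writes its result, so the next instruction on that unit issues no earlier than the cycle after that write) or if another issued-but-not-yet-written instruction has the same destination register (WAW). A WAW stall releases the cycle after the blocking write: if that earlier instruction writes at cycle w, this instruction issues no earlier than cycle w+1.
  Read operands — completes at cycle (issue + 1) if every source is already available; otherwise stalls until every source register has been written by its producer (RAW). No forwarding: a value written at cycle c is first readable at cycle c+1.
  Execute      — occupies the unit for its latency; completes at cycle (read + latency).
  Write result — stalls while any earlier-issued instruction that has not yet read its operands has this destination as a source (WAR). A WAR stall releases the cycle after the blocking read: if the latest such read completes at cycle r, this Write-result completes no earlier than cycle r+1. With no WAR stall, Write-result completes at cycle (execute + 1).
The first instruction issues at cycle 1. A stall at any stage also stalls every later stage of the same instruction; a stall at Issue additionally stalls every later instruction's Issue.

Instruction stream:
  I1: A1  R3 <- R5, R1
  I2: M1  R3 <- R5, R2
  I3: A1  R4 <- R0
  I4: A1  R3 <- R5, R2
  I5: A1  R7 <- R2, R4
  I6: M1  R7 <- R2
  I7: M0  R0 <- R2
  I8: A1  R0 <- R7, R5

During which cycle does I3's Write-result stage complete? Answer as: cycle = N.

c1: I1 issues→A1
c2: I1 reads
c4: I1 exec-done
c5: I1 writes R3
c6: I2 issues→M1
c7: I2 reads; I3 issues→A1
c8: I3 reads
c10: I3 exec-done
c11: I3 writes R4
c12: I2 exec-done
c13: I2 writes R3
c14: I4 issues→A1
c15: I4 reads
c17: I4 exec-done
c18: I4 writes R3
c19: I5 issues→A1
c20: I5 reads
c22: I5 exec-done
c23: I5 writes R7
c24: I6 issues→M1
c25: I6 reads; I7 issues→M0
c26: I7 reads
c30: I6 exec-done
c31: I6 writes R7; I7 exec-done
c32: I7 writes R0
c33: I8 issues→A1
c34: I8 reads
c36: I8 exec-done
c37: I8 writes R0

cycle = 11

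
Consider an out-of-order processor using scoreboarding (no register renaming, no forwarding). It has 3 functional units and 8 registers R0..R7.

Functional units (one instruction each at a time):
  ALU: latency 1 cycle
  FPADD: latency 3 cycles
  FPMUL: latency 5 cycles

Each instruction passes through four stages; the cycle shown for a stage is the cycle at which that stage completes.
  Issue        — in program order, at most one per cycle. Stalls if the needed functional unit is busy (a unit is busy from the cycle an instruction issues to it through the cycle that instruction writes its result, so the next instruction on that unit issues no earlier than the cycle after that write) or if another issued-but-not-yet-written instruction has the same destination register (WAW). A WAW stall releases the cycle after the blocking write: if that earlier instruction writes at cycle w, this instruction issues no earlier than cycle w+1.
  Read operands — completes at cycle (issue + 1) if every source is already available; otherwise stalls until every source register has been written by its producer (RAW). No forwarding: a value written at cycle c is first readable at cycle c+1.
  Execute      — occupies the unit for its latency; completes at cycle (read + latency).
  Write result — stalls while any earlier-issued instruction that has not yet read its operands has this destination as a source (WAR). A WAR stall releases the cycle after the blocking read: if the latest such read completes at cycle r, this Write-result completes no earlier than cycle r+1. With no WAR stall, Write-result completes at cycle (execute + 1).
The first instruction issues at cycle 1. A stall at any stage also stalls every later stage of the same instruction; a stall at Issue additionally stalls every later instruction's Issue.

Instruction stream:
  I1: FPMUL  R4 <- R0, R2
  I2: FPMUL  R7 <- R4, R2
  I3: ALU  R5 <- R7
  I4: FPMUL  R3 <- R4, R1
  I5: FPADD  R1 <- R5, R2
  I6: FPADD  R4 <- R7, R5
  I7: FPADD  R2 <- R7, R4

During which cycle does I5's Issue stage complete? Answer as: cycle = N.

I1 -> (1, 2, 7, 8)
I2 -> (9, 10, 15, 16)  // struct: FPMUL busy until I1 writes@8
I3 -> (10, 17, 18, 19)  // RAW R7: wait I2 write@16
I4 -> (17, 18, 23, 24)  // struct: FPMUL busy until I2 writes@16
I5 -> (18, 20, 23, 24)  // RAW R5: wait I3 write@19
I6 -> (25, 26, 29, 30)  // struct: FPADD busy until I5 writes@24
I7 -> (31, 32, 35, 36)  // struct: FPADD busy until I6 writes@30

cycle = 18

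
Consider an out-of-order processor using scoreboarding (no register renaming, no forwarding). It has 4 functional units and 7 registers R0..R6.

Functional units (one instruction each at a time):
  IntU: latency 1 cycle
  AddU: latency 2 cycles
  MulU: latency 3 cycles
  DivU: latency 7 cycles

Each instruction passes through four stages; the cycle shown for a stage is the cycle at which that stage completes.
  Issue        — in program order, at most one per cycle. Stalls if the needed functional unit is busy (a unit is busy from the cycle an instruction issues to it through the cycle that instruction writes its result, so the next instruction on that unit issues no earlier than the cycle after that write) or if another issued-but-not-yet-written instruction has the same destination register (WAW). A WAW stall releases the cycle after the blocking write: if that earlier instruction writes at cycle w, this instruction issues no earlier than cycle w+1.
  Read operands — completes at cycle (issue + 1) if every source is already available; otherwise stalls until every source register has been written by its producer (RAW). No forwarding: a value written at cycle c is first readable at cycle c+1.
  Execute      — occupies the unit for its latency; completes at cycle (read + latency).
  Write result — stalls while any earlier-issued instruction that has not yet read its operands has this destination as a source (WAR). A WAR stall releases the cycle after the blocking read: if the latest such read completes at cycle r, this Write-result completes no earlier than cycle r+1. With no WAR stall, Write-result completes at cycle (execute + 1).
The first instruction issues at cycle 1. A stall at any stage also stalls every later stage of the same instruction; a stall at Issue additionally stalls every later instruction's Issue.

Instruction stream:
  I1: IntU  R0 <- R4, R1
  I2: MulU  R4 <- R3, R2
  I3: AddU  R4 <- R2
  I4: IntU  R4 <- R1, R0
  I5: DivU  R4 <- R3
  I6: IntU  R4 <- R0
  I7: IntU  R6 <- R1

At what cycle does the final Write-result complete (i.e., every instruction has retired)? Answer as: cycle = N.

cycle = 34

t=1  issue I1 (IntU)
t=2  I1 read-ops, issue I2 (MulU)
t=3  I1 finished on IntU, I2 read-ops
t=4  I1→R0
t=6  I2 finished on MulU
t=7  I2→R4
t=8  issue I3 (AddU)
t=9  I3 read-ops
t=11  I3 finished on AddU
t=12  I3→R4
t=13  issue I4 (IntU)
t=14  I4 read-ops
t=15  I4 finished on IntU
t=16  I4→R4
t=17  issue I5 (DivU)
t=18  I5 read-ops
t=25  I5 finished on DivU
t=26  I5→R4
t=27  issue I6 (IntU)
t=28  I6 read-ops
t=29  I6 finished on IntU
t=30  I6→R4
t=31  issue I7 (IntU)
t=32  I7 read-ops
t=33  I7 finished on IntU
t=34  I7→R6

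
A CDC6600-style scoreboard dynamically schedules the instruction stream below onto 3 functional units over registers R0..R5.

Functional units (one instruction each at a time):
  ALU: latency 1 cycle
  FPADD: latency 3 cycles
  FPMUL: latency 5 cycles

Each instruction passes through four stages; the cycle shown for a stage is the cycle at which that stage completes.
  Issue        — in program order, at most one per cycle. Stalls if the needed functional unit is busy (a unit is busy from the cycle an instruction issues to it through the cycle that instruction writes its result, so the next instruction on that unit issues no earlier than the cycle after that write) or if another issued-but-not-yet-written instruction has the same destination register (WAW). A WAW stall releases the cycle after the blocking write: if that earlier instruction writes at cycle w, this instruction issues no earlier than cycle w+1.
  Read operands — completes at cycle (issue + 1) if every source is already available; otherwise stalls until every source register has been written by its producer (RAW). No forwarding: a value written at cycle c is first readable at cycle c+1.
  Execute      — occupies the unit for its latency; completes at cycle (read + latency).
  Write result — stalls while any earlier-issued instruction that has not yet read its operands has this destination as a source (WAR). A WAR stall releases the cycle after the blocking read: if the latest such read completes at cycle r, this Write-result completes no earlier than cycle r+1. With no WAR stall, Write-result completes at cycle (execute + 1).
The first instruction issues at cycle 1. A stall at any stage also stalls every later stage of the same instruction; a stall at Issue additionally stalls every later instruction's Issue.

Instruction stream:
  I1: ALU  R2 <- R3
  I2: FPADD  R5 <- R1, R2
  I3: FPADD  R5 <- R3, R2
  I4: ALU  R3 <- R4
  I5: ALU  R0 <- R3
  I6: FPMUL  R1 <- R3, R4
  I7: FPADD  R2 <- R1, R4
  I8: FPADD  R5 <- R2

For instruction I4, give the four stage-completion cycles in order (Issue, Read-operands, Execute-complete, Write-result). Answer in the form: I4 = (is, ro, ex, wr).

I4 = (11, 12, 13, 14)

I1 -> (1, 2, 3, 4)
I2 -> (2, 5, 8, 9)  // RAW R2: wait I1 write@4
I3 -> (10, 11, 14, 15)  // struct: FPADD busy until I2 writes@9
I4 -> (11, 12, 13, 14)
I5 -> (15, 16, 17, 18)  // struct: ALU busy until I4 writes@14
I6 -> (16, 17, 22, 23)
I7 -> (17, 24, 27, 28)  // RAW R1: wait I6 write@23
I8 -> (29, 30, 33, 34)  // struct: FPADD busy until I7 writes@28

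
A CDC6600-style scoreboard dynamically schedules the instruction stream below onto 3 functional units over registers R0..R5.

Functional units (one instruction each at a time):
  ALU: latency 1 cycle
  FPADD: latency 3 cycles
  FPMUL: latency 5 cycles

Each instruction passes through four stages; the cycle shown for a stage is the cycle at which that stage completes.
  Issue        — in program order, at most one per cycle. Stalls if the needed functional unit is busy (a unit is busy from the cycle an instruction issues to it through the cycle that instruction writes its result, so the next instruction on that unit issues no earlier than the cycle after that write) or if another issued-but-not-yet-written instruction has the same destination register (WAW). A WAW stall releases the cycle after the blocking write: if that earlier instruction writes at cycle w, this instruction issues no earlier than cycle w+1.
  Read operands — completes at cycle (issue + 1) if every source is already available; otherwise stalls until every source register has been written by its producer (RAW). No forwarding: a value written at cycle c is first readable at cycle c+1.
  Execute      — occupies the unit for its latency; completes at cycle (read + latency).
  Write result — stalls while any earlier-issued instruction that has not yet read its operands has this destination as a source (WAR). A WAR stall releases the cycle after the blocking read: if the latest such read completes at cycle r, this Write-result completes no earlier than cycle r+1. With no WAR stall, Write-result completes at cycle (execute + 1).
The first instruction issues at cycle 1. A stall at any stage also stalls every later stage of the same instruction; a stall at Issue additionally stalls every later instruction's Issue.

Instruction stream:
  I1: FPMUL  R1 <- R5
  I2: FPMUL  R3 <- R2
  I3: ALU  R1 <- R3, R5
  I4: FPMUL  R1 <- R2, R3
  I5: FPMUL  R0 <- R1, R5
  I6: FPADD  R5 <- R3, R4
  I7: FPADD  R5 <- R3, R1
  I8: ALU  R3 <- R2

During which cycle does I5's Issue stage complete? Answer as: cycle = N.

cycle = 28

I1  is:1  ro:2  ex:7  wr:8
I2  is:9  ro:10  ex:15  wr:16  — struct: FPMUL busy until I1 writes@8
I3  is:10  ro:17  ex:18  wr:19  — RAW R3: wait I2 write@16
I4  is:20  ro:21  ex:26  wr:27  — WAW R1: wait I3 write@19
I5  is:28  ro:29  ex:34  wr:35  — struct: FPMUL busy until I4 writes@27
I6  is:29  ro:30  ex:33  wr:34
I7  is:35  ro:36  ex:39  wr:40  — struct: FPADD busy until I6 writes@34
I8  is:36  ro:37  ex:38  wr:39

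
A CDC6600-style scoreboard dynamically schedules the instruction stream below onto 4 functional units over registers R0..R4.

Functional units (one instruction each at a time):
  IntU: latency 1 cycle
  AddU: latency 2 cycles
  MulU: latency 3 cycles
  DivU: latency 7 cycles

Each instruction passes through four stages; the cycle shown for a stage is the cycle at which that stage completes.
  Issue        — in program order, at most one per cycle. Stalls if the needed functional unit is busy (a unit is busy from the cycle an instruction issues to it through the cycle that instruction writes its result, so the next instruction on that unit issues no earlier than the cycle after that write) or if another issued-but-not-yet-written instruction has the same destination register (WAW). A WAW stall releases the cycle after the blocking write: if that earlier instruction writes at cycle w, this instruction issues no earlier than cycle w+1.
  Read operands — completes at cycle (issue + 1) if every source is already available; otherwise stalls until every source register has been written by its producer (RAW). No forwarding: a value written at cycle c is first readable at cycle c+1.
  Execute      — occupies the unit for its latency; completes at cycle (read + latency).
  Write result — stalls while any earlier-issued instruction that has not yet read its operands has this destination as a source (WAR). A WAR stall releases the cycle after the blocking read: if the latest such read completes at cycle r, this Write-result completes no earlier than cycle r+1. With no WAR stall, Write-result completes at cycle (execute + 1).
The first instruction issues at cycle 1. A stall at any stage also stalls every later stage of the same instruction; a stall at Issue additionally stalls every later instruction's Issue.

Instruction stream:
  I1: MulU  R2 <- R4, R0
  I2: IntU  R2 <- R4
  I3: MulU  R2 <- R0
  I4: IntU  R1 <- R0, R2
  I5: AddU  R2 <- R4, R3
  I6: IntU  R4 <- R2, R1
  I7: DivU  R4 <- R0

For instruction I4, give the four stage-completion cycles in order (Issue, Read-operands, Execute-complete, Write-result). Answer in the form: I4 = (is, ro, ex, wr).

I4 = (12, 17, 18, 19)

I1: IS=1 RO=2 EX=5 WR=6
I2: IS=7 RO=8 EX=9 WR=10  [WAW R2: wait I1 write@6]
I3: IS=11 RO=12 EX=15 WR=16  [WAW R2: wait I2 write@10]
I4: IS=12 RO=17 EX=18 WR=19  [RAW R2: wait I3 write@16]
I5: IS=17 RO=18 EX=20 WR=21  [WAW R2: wait I3 write@16]
I6: IS=20 RO=22 EX=23 WR=24  [struct: IntU busy until I4 writes@19; RAW R2: wait I5 write@21]
I7: IS=25 RO=26 EX=33 WR=34  [WAW R4: wait I6 write@24]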